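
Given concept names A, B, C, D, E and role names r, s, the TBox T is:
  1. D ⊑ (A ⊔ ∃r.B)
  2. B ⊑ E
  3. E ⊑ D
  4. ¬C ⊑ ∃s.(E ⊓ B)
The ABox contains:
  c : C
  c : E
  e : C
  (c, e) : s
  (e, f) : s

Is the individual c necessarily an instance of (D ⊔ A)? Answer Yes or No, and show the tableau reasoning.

1. c : (D ⊔ A)?  L(c) = {C, E} ∪ {(¬D ⊓ ¬A)}
   clash {D, ¬D} at c — c ∈ (D ⊔ A)
2. Hence c : (D ⊔ A): entailed.

Yes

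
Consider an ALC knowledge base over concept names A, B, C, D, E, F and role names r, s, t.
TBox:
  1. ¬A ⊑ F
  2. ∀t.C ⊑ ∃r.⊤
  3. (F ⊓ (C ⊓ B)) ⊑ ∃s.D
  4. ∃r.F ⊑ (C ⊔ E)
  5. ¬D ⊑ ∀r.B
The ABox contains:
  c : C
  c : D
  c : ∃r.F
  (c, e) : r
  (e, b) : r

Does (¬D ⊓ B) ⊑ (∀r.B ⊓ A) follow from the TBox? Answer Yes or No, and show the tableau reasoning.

No

1. (¬D ⊓ B) ⊑ (∀r.B ⊓ A)  ⇔  ((¬D ⊓ B) ⊓ (∃r.¬B ⊔ ¬A)) unsat w.r.t. T
   apply at x₀: ¬D⊑∀r.B
   open: L(x₀) ⊇ {B, F, ¬A, ¬C, ¬D, …} (+ ∃-successors)
2. Hence (¬D ⊓ B) ⊑ (∀r.B ⊓ A): not entailed.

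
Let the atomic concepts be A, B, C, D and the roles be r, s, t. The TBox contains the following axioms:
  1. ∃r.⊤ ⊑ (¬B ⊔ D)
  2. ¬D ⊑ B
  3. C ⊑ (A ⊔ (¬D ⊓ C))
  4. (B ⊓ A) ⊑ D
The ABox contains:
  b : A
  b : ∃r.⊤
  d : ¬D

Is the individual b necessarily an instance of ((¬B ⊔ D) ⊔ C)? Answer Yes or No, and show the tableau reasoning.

Yes

1. b : ((¬B ⊔ D) ⊔ C)?  L(b) = {A, ∃r.⊤} ∪ {((B ⊓ ¬D) ⊓ ¬C)}
   clash {D, ¬D} at b — b ∈ ((¬B ⊔ D) ⊔ C)
2. Hence b : ((¬B ⊔ D) ⊔ C): entailed.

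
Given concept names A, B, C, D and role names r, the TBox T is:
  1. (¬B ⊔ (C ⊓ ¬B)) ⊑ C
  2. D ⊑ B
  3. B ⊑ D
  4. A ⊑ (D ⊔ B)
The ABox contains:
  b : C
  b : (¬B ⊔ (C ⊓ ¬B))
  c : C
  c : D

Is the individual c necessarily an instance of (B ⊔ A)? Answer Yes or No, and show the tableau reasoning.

Yes

1. c : (B ⊔ A)?  L(c) = {C, D} ∪ {(¬B ⊓ ¬A)}
   clash {B, ¬B} at c — c ∈ (B ⊔ A)
2. Hence c : (B ⊔ A): entailed.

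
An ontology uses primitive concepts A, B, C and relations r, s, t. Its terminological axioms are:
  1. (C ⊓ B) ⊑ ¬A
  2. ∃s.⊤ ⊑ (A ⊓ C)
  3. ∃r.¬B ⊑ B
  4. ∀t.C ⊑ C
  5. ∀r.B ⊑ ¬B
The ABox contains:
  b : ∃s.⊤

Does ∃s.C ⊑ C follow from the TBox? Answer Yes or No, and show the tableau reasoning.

Yes

1. ∃s.C ⊑ C  ⇔  (∃s.C ⊓ ¬C) unsat w.r.t. T
   all branches close; clash {C, ¬C} at x₀
2. Hence ∃s.C ⊑ C: entailed.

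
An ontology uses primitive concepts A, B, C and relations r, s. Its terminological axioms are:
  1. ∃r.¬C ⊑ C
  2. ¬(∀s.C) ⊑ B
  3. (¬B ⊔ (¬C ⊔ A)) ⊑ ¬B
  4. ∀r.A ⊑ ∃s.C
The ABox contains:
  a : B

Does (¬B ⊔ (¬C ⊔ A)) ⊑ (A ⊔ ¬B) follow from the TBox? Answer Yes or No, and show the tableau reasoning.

1. (¬B ⊔ (¬C ⊔ A)) ⊑ (A ⊔ ¬B)  ⇔  ((¬B ⊔ (¬C ⊔ A)) ⊓ (¬A ⊓ B)) unsat w.r.t. T
   all branches close; clash {A, ¬A} at x₀
2. Hence (¬B ⊔ (¬C ⊔ A)) ⊑ (A ⊔ ¬B): entailed.

Yes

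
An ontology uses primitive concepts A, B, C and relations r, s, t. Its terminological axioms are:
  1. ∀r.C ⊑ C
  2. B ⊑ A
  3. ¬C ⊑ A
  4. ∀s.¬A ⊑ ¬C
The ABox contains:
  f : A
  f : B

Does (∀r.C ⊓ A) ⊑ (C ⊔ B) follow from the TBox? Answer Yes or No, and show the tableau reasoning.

1. (∀r.C ⊓ A) ⊑ (C ⊔ B)  ⇔  ((∀r.C ⊓ A) ⊓ (¬C ⊓ ¬B)) unsat w.r.t. T
   all branches close; clash {C, ¬C} at x₀
2. Hence (∀r.C ⊓ A) ⊑ (C ⊔ B): entailed.

Yes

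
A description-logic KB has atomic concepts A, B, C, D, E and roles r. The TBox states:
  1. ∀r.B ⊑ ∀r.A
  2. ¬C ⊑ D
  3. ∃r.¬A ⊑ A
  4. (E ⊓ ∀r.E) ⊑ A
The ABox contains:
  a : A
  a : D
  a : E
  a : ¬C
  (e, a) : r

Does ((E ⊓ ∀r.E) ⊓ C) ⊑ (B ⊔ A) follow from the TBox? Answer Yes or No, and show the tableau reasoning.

Yes

1. ((E ⊓ ∀r.E) ⊓ C) ⊑ (B ⊔ A)  ⇔  (((E ⊓ ∀r.E) ⊓ C) ⊓ (¬B ⊓ ¬A)) unsat w.r.t. T
   all branches close; clash {A, ¬A} at x₀
2. Hence ((E ⊓ ∀r.E) ⊓ C) ⊑ (B ⊔ A): entailed.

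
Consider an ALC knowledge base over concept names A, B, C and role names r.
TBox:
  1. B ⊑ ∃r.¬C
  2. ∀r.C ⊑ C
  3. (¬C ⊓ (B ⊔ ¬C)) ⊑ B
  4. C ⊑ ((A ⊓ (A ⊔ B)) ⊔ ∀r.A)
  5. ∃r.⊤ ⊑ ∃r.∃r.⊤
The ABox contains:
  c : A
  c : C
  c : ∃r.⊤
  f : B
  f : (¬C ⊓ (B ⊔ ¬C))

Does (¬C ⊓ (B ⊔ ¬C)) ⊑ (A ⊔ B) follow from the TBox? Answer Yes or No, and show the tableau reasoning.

1. (¬C ⊓ (B ⊔ ¬C)) ⊑ (A ⊔ B)  ⇔  ((¬C ⊓ (B ⊔ ¬C)) ⊓ (¬A ⊓ ¬B)) unsat w.r.t. T
   all branches close; clash {C, ¬C} at x₀
2. Hence (¬C ⊓ (B ⊔ ¬C)) ⊑ (A ⊔ B): entailed.

Yes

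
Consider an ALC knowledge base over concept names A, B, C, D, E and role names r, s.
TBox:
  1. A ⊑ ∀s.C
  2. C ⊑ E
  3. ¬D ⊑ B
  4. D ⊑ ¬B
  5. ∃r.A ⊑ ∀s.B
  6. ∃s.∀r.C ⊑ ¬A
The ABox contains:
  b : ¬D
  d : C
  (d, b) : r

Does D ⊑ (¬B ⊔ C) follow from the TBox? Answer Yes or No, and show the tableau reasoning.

1. D ⊑ (¬B ⊔ C)  ⇔  (D ⊓ (B ⊓ ¬C)) unsat w.r.t. T
   all branches close; clash {B, ¬B} at x₀
2. Hence D ⊑ (¬B ⊔ C): entailed.

Yes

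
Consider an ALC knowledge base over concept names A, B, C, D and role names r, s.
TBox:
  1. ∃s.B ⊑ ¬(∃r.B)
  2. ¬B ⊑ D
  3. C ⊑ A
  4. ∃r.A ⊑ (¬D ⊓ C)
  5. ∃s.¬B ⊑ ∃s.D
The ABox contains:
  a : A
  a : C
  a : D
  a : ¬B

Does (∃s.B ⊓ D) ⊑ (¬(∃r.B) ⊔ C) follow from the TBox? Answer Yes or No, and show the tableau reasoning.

1. (∃s.B ⊓ D) ⊑ (¬(∃r.B) ⊔ C)  ⇔  ((∃s.B ⊓ D) ⊓ (∃r.B ⊓ ¬C)) unsat w.r.t. T
   all branches close; clash {C, ¬C} at x₀
2. Hence (∃s.B ⊓ D) ⊑ (¬(∃r.B) ⊔ C): entailed.

Yes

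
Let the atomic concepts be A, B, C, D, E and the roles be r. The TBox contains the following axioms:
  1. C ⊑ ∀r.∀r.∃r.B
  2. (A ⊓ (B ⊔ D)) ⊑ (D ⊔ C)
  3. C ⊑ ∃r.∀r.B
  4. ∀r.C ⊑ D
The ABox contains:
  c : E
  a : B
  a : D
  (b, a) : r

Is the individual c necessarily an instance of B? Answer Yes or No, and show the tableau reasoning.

1. c : B?  L(c) = {E} ∪ {¬B}
   open: L(c) ⊇ {E, ¬A, ¬B, ¬C, ∃r.¬C} (+ ∃-successors) — c ∉ B possible
2. Hence c : B: not entailed.

No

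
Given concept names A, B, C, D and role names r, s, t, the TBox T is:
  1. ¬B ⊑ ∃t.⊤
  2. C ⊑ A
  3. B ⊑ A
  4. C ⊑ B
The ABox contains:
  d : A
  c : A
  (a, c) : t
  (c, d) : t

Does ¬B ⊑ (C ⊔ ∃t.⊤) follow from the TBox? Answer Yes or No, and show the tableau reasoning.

Yes

1. ¬B ⊑ (C ⊔ ∃t.⊤)  ⇔  (¬B ⊓ (¬C ⊓ ∀t.⊥)) unsat w.r.t. T
   all branches close; clash ⊥ at an ∃-successor
2. Hence ¬B ⊑ (C ⊔ ∃t.⊤): entailed.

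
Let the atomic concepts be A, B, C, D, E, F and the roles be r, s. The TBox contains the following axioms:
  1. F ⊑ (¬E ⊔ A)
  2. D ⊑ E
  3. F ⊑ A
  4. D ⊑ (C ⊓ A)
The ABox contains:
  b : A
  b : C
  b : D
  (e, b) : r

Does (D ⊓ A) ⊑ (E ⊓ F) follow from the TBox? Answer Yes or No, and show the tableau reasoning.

No

1. (D ⊓ A) ⊑ (E ⊓ F)  ⇔  ((D ⊓ A) ⊓ (¬E ⊔ ¬F)) unsat w.r.t. T
   apply at x₀: D⊑E; D⊑(C ⊓ A)
   open: L(x₀) ⊇ {A, C, D, E, ¬F}
2. Hence (D ⊓ A) ⊑ (E ⊓ F): not entailed.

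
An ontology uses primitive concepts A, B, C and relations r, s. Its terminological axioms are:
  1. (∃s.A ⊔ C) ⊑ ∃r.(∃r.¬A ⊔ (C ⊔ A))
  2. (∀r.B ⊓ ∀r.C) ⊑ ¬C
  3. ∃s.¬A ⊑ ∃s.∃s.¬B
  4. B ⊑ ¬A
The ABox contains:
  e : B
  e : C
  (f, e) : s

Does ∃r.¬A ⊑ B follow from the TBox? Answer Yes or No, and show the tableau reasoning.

No

1. ∃r.¬A ⊑ B  ⇔  (∃r.¬A ⊓ ¬B) unsat w.r.t. T
   open: L(x₀) ⊇ {¬B, ¬C, ∀s.A, ∀s.¬A, ∃r.¬A, …} (+ ∃-successors)
2. Hence ∃r.¬A ⊑ B: not entailed.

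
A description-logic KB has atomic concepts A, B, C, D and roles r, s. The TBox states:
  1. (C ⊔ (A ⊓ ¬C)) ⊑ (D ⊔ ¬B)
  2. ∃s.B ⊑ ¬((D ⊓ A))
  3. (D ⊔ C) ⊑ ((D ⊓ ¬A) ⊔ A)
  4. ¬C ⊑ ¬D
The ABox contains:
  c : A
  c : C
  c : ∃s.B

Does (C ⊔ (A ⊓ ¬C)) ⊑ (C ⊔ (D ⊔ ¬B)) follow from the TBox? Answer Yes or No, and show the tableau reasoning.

1. (C ⊔ (A ⊓ ¬C)) ⊑ (C ⊔ (D ⊔ ¬B))  ⇔  ((C ⊔ (A ⊓ ¬C)) ⊓ (¬C ⊓ (¬D ⊓ B))) unsat w.r.t. T
   all branches close; clash {B, ¬B} at x₀
2. Hence (C ⊔ (A ⊓ ¬C)) ⊑ (C ⊔ (D ⊔ ¬B)): entailed.

Yes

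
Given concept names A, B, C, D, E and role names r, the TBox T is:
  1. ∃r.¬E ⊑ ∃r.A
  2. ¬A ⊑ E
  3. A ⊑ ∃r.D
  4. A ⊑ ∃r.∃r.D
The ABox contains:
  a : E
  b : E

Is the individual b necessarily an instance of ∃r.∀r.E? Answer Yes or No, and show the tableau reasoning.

1. b : ∃r.∀r.E?  L(b) = {E} ∪ {∀r.∃r.¬E}
   open: L(b) ⊇ {E, ¬A, ∀r.E, ∀r.∃r.¬E} — b ∉ ∃r.∀r.E possible
2. Hence b : ∃r.∀r.E: not entailed.

No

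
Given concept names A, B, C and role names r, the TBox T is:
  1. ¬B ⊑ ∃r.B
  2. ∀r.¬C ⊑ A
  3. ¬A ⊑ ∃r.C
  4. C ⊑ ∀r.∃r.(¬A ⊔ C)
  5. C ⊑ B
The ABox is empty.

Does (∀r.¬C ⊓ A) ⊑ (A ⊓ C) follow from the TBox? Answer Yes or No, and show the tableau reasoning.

1. (∀r.¬C ⊓ A) ⊑ (A ⊓ C)  ⇔  ((∀r.¬C ⊓ A) ⊓ (¬A ⊔ ¬C)) unsat w.r.t. T
   open: L(x₀) ⊇ {A, B, ¬C, ∀r.¬C}
2. Hence (∀r.¬C ⊓ A) ⊑ (A ⊓ C): not entailed.

No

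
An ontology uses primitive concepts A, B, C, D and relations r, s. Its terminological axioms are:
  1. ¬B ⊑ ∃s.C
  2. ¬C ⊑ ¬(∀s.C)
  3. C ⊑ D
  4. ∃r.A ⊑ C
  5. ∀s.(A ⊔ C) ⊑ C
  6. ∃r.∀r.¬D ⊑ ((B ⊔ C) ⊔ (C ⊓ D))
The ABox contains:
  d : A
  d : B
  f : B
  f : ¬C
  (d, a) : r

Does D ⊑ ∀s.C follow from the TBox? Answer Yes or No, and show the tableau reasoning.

No

1. D ⊑ ∀s.C  ⇔  (D ⊓ ∃s.¬C) unsat w.r.t. T
   open: L(x₀) ⊇ {B, D, ∀r.¬A, ∀r.∃r.D, ∃s.(¬A ⊓ ¬C), …} (+ ∃-successors)
2. Hence D ⊑ ∀s.C: not entailed.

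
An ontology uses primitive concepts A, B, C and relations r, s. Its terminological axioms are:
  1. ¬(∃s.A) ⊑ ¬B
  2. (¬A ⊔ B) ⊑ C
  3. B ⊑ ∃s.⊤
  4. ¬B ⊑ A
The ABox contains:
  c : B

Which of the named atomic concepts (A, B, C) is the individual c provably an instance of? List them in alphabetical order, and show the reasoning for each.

1. c : A?  L(c) = {B} ∪ {¬A}
   apply at c: B⊑∃s.⊤
   open: L(c) ⊇ {B, C, ¬A, ∃s.A, ∃s.⊤} (+ ∃-successors) — c ∉ A possible
2. c : B?  L(c) = {B} ∪ {¬B}
   clash {B, ¬B} at c — c ∈ B
3. c : C?  L(c) = {B} ∪ {¬C}
   clash {B, ¬B} at c — c ∈ C
4. Entailed for c: {B, C}

{B, C}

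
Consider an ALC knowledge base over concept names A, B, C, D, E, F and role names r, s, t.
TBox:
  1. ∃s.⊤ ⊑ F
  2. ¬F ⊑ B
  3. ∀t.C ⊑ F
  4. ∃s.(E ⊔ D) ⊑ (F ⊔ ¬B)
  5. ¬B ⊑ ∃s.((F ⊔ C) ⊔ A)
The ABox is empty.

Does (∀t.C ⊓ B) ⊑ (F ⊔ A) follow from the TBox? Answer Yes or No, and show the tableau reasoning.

1. (∀t.C ⊓ B) ⊑ (F ⊔ A)  ⇔  ((∀t.C ⊓ B) ⊓ (¬F ⊓ ¬A)) unsat w.r.t. T
   all branches close; clash {F, ¬F} at x₀
2. Hence (∀t.C ⊓ B) ⊑ (F ⊔ A): entailed.

Yes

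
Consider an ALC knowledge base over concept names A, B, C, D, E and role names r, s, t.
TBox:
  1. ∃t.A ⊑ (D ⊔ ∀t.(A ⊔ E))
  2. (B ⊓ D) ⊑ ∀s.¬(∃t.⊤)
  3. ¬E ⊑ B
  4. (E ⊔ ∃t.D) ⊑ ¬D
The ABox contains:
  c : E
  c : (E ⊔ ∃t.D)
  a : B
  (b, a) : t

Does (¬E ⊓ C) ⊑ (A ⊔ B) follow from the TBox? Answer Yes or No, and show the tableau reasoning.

1. (¬E ⊓ C) ⊑ (A ⊔ B)  ⇔  ((¬E ⊓ C) ⊓ (¬A ⊓ ¬B)) unsat w.r.t. T
   all branches close; clash {B, ¬B} at x₀
2. Hence (¬E ⊓ C) ⊑ (A ⊔ B): entailed.

Yes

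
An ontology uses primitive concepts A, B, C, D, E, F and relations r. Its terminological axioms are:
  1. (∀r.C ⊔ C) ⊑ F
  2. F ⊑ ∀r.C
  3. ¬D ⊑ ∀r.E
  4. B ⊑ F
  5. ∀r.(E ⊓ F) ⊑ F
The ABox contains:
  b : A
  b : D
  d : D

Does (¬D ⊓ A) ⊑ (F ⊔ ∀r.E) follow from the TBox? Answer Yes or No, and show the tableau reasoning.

1. (¬D ⊓ A) ⊑ (F ⊔ ∀r.E)  ⇔  ((¬D ⊓ A) ⊓ (¬F ⊓ ∃r.¬E)) unsat w.r.t. T
   all branches close; clash {F, ¬F} at x₀
2. Hence (¬D ⊓ A) ⊑ (F ⊔ ∀r.E): entailed.

Yes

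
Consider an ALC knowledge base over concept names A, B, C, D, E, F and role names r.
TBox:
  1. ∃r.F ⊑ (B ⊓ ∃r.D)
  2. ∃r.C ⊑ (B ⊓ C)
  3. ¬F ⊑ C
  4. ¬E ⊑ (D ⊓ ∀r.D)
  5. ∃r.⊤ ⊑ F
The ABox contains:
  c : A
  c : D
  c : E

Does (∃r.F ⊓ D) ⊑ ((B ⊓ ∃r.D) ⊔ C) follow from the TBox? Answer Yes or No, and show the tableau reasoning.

1. (∃r.F ⊓ D) ⊑ ((B ⊓ ∃r.D) ⊔ C)  ⇔  ((∃r.F ⊓ D) ⊓ ((¬B ⊔ ∀r.¬D) ⊓ ¬C)) unsat w.r.t. T
   all branches close; clash {C, ¬C} at x₀
2. Hence (∃r.F ⊓ D) ⊑ ((B ⊓ ∃r.D) ⊔ C): entailed.

Yes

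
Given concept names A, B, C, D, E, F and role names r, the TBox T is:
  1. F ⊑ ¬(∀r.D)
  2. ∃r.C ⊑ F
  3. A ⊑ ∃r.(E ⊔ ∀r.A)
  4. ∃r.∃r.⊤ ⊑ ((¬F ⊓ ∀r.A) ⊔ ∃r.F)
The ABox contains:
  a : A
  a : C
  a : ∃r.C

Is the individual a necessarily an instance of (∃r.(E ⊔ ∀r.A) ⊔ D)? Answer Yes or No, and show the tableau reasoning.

Yes

1. a : (∃r.(E ⊔ ∀r.A) ⊔ D)?  L(a) = {A, C, ∃r.C} ∪ {(∀r.(¬E ⊓ ∃r.¬A) ⊓ ¬D)}
   clash {A, ¬A} at an ∃-successor — a ∈ (∃r.(E ⊔ ∀r.A) ⊔ D)
2. Hence a : (∃r.(E ⊔ ∀r.A) ⊔ D): entailed.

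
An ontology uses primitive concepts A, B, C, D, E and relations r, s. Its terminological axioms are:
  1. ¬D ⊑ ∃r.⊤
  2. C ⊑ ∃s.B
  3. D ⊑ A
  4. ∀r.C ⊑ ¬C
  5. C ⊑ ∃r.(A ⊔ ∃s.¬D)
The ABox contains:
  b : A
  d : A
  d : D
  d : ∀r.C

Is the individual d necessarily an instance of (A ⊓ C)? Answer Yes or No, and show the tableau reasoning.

1. d : (A ⊓ C)?  L(d) = {A, D, ∀r.C} ∪ {(¬A ⊔ ¬C)}
   apply at d: ∀r.C⊑¬C
   open: L(d) ⊇ {A, D, ¬C, ∀r.C} — d ∉ (A ⊓ C) possible
2. Hence d : (A ⊓ C): not entailed.

No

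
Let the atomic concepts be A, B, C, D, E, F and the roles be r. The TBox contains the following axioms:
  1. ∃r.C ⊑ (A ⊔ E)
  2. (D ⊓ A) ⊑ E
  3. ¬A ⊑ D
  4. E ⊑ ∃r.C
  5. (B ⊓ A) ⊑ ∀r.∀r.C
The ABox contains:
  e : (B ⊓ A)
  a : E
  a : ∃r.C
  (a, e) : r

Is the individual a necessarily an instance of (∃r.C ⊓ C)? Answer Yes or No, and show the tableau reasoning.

No

1. a : (∃r.C ⊓ C)?  L(a) = {E, ∃r.C} ∪ {(∀r.¬C ⊔ ¬C)}
   apply at a: ∃r.C⊑(A ⊔ E)
   open: L(a) ⊇ {A, E, ¬B, ¬C, ∃r.C} (+ ∃-successors) — a ∉ (∃r.C ⊓ C) possible
2. Hence a : (∃r.C ⊓ C): not entailed.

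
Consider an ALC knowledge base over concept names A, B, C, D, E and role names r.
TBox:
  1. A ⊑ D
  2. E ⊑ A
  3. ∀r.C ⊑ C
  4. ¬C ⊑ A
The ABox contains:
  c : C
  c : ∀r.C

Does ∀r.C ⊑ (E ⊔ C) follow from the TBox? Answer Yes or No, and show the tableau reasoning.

Yes

1. ∀r.C ⊑ (E ⊔ C)  ⇔  (∀r.C ⊓ (¬E ⊓ ¬C)) unsat w.r.t. T
   all branches close; clash {C, ¬C} at x₀
2. Hence ∀r.C ⊑ (E ⊔ C): entailed.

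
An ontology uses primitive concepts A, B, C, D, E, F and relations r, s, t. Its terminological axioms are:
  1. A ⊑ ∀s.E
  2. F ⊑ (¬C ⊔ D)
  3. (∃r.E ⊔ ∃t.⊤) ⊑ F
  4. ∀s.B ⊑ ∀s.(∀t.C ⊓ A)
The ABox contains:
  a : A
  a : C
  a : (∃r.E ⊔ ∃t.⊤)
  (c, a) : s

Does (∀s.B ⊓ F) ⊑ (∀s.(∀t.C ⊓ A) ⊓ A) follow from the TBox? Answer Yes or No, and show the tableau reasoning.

No

1. (∀s.B ⊓ F) ⊑ (∀s.(∀t.C ⊓ A) ⊓ A)  ⇔  ((∀s.B ⊓ F) ⊓ (∃s.(∃t.¬C ⊔ ¬A) ⊔ ¬A)) unsat w.r.t. T
   apply at x₀: F⊑(¬C ⊔ D); ∀s.B⊑∀s.(∀t.C ⊓ A)
   open: L(x₀) ⊇ {F, ¬A, ¬C, ∀s.(∀t.C ⊓ A), ∀s.B}
2. Hence (∀s.B ⊓ F) ⊑ (∀s.(∀t.C ⊓ A) ⊓ A): not entailed.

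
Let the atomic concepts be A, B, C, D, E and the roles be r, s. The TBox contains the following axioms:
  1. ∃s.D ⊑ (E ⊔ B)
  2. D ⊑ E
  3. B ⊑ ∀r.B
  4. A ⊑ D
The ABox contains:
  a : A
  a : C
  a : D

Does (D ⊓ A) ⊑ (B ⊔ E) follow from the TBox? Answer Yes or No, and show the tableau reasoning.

Yes

1. (D ⊓ A) ⊑ (B ⊔ E)  ⇔  ((D ⊓ A) ⊓ (¬B ⊓ ¬E)) unsat w.r.t. T
   all branches close; clash {E, ¬E} at x₀
2. Hence (D ⊓ A) ⊑ (B ⊔ E): entailed.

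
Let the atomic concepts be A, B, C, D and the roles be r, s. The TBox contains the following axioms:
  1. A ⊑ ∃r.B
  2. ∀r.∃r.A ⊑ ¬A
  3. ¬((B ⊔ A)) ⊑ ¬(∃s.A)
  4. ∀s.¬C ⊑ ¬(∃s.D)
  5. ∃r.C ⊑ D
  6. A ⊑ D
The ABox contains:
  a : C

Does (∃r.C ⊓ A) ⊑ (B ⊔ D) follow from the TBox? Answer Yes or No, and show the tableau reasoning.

Yes

1. (∃r.C ⊓ A) ⊑ (B ⊔ D)  ⇔  ((∃r.C ⊓ A) ⊓ (¬B ⊓ ¬D)) unsat w.r.t. T
   all branches close; clash {D, ¬D} at x₀
2. Hence (∃r.C ⊓ A) ⊑ (B ⊔ D): entailed.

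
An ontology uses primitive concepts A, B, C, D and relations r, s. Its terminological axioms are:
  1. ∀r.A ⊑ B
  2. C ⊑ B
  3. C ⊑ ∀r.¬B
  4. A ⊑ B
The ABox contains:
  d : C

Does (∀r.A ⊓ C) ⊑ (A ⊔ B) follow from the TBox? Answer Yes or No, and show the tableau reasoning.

Yes

1. (∀r.A ⊓ C) ⊑ (A ⊔ B)  ⇔  ((∀r.A ⊓ C) ⊓ (¬A ⊓ ¬B)) unsat w.r.t. T
   all branches close; clash {B, ¬B} at x₀
2. Hence (∀r.A ⊓ C) ⊑ (A ⊔ B): entailed.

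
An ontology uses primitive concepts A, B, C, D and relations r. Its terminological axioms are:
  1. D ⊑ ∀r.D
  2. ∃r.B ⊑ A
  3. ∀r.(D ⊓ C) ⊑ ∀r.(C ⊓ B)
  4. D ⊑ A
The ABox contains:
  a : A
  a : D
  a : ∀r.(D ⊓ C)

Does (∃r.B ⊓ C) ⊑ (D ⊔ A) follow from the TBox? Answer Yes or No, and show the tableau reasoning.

Yes

1. (∃r.B ⊓ C) ⊑ (D ⊔ A)  ⇔  ((∃r.B ⊓ C) ⊓ (¬D ⊓ ¬A)) unsat w.r.t. T
   all branches close; clash {A, ¬A} at x₀
2. Hence (∃r.B ⊓ C) ⊑ (D ⊔ A): entailed.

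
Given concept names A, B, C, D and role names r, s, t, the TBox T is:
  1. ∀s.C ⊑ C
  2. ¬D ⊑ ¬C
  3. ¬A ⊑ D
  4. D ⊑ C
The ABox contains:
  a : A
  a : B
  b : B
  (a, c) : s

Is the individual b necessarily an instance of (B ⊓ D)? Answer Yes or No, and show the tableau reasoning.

1. b : (B ⊓ D)?  L(b) = {B} ∪ {(¬B ⊔ ¬D)}
   open: L(b) ⊇ {A, B, ¬C, ¬D, ∃s.¬C} (+ ∃-successors) — b ∉ (B ⊓ D) possible
2. Hence b : (B ⊓ D): not entailed.

No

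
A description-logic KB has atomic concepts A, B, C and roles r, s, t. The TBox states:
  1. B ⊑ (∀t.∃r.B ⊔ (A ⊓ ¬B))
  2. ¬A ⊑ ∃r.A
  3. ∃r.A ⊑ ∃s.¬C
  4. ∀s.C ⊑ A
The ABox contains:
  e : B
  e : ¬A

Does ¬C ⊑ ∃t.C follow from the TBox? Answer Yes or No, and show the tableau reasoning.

1. ¬C ⊑ ∃t.C  ⇔  (¬C ⊓ ∀t.¬C) unsat w.r.t. T
   open: L(x₀) ⊇ {A, ¬B, ¬C, ∀r.¬A, ∀t.¬C}
2. Hence ¬C ⊑ ∃t.C: not entailed.

No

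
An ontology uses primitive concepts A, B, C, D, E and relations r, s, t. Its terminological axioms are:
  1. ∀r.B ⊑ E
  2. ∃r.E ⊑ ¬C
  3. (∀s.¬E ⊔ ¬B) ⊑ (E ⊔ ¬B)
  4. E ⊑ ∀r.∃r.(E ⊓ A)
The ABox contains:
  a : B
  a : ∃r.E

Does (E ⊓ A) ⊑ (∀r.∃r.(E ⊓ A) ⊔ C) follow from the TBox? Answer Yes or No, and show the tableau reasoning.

Yes

1. (E ⊓ A) ⊑ (∀r.∃r.(E ⊓ A) ⊔ C)  ⇔  ((E ⊓ A) ⊓ (∃r.∀r.(¬E ⊔ ¬A) ⊓ ¬C)) unsat w.r.t. T
   all branches close; clash {A, ¬A} at an ∃-successor
2. Hence (E ⊓ A) ⊑ (∀r.∃r.(E ⊓ A) ⊔ C): entailed.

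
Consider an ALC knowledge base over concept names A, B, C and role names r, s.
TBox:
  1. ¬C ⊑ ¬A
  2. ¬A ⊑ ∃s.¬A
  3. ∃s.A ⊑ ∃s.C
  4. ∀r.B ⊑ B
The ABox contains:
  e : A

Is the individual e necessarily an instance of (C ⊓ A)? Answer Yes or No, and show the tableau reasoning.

Yes

1. e : (C ⊓ A)?  L(e) = {A} ∪ {(¬C ⊔ ¬A)}
   clash {A, ¬A} at e — e ∈ (C ⊓ A)
2. Hence e : (C ⊓ A): entailed.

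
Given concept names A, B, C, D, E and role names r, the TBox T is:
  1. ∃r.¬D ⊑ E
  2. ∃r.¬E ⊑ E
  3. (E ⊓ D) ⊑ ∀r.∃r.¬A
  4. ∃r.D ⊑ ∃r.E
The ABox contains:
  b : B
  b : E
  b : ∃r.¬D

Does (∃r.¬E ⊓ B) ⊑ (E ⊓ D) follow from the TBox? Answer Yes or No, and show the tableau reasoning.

1. (∃r.¬E ⊓ B) ⊑ (E ⊓ D)  ⇔  ((∃r.¬E ⊓ B) ⊓ (¬E ⊔ ¬D)) unsat w.r.t. T
   apply at x₀: ∃r.¬E⊑E
   open: L(x₀) ⊇ {B, E, ¬D, ∀r.D, ∃r.E, …} (+ ∃-successors)
2. Hence (∃r.¬E ⊓ B) ⊑ (E ⊓ D): not entailed.

No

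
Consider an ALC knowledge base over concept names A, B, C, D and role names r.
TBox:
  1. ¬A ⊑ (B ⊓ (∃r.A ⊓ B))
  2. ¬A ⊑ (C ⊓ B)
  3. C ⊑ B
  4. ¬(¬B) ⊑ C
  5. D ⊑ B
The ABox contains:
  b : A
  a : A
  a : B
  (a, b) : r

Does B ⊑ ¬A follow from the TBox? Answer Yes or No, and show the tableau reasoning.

1. B ⊑ ¬A  ⇔  (B ⊓ A) unsat w.r.t. T
   apply at x₀: ¬(¬B)⊑C
   open: L(x₀) ⊇ {A, B, C}
2. Hence B ⊑ ¬A: not entailed.

No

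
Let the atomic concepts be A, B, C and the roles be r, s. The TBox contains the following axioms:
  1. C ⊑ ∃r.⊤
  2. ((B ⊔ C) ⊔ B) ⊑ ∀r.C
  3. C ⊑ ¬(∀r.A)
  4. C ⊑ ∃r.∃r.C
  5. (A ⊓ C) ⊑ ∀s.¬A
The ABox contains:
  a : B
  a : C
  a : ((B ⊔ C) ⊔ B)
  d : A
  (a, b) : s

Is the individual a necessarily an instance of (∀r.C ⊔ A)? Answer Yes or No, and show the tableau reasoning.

Yes

1. a : (∀r.C ⊔ A)?  L(a) = {B, C, ((B ⊔ C) ⊔ B)} ∪ {(∃r.¬C ⊓ ¬A)}
   clash {C, ¬C} at an ∃-successor — a ∈ (∀r.C ⊔ A)
2. Hence a : (∀r.C ⊔ A): entailed.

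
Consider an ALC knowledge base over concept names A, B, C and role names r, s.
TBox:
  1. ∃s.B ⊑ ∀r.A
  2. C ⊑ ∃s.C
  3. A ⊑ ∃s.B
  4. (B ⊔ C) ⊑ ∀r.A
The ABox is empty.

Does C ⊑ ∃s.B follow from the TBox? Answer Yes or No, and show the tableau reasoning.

No

1. C ⊑ ∃s.B  ⇔  (C ⊓ ∀s.¬B) unsat w.r.t. T
   apply at x₀: C⊑∃s.C
   open: L(x₀) ⊇ {C, ¬A, ∀r.A, ∀s.¬B, ∃s.C} (+ ∃-successors)
2. Hence C ⊑ ∃s.B: not entailed.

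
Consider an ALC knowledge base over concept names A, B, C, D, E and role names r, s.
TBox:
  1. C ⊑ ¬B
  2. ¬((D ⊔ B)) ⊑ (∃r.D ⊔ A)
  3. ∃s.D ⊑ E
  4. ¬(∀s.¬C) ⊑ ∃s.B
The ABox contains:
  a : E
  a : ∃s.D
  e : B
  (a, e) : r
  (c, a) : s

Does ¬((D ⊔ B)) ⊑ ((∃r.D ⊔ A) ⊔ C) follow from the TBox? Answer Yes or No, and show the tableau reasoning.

Yes

1. ¬((D ⊔ B)) ⊑ ((∃r.D ⊔ A) ⊔ C)  ⇔  ((¬D ⊓ ¬B) ⊓ ((∀r.¬D ⊓ ¬A) ⊓ ¬C)) unsat w.r.t. T
   all branches close; clash {A, ¬A} at x₀
2. Hence ¬((D ⊔ B)) ⊑ ((∃r.D ⊔ A) ⊔ C): entailed.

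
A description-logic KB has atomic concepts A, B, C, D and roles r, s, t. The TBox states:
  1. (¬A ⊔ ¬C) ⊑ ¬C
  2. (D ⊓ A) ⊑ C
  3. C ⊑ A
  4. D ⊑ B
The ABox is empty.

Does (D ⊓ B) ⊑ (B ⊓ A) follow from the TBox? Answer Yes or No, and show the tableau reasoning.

1. (D ⊓ B) ⊑ (B ⊓ A)  ⇔  ((D ⊓ B) ⊓ (¬B ⊔ ¬A)) unsat w.r.t. T
   open: L(x₀) ⊇ {B, D, ¬A, ¬C}
2. Hence (D ⊓ B) ⊑ (B ⊓ A): not entailed.

No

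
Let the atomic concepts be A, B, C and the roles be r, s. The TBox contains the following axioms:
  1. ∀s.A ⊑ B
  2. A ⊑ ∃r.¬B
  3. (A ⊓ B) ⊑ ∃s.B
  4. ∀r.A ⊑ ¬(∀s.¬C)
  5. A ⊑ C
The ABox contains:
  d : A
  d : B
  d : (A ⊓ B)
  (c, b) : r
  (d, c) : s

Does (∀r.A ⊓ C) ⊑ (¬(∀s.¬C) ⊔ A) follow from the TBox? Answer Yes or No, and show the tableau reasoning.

Yes

1. (∀r.A ⊓ C) ⊑ (¬(∀s.¬C) ⊔ A)  ⇔  ((∀r.A ⊓ C) ⊓ (∀s.¬C ⊓ ¬A)) unsat w.r.t. T
   all branches close; clash {C, ¬C} at an ∃-successor
2. Hence (∀r.A ⊓ C) ⊑ (¬(∀s.¬C) ⊔ A): entailed.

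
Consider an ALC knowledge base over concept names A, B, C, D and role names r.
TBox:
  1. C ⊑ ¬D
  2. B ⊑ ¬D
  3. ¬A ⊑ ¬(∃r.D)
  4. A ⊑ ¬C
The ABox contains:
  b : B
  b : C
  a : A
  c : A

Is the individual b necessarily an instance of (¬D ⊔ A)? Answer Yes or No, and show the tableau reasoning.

Yes

1. b : (¬D ⊔ A)?  L(b) = {B, C} ∪ {(D ⊓ ¬A)}
   clash {D, ¬D} at b — b ∈ (¬D ⊔ A)
2. Hence b : (¬D ⊔ A): entailed.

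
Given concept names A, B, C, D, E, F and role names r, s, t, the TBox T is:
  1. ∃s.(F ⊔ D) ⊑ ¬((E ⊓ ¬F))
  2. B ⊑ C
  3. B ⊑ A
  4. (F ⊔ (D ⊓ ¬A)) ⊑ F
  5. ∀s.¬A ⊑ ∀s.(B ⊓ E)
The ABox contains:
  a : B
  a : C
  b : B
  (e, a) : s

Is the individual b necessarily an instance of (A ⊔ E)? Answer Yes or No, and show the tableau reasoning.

Yes

1. b : (A ⊔ E)?  L(b) = {B} ∪ {(¬A ⊓ ¬E)}
   clash {A, ¬A} at b — b ∈ (A ⊔ E)
2. Hence b : (A ⊔ E): entailed.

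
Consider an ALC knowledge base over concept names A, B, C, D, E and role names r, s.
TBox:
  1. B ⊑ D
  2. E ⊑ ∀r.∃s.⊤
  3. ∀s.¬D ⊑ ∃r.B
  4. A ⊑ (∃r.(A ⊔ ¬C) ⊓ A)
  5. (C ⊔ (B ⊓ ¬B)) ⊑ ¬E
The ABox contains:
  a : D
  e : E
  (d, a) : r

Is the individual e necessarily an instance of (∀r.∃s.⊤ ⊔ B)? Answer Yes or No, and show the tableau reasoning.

Yes

1. e : (∀r.∃s.⊤ ⊔ B)?  L(e) = {E} ∪ {(∃r.∀s.⊥ ⊓ ¬B)}
   clash {E, ¬E} at e — e ∈ (∀r.∃s.⊤ ⊔ B)
2. Hence e : (∀r.∃s.⊤ ⊔ B): entailed.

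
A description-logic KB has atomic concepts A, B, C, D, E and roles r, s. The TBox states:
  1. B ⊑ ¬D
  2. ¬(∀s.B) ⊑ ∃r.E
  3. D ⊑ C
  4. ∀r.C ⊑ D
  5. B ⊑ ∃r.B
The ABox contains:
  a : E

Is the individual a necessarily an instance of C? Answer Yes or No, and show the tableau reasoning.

No

1. a : C?  L(a) = {E} ∪ {¬C}
   open: L(a) ⊇ {E, ¬B, ¬C, ¬D, ∀s.B, …} (+ ∃-successors) — a ∉ C possible
2. Hence a : C: not entailed.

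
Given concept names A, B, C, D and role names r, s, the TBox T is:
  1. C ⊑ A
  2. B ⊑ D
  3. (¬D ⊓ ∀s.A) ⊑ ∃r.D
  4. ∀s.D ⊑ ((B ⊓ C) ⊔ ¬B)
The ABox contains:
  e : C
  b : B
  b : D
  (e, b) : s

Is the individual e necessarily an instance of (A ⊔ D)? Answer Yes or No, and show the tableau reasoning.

Yes

1. e : (A ⊔ D)?  L(e) = {C} ∪ {(¬A ⊓ ¬D)}
   clash {D, ¬D} at e — e ∈ (A ⊔ D)
2. Hence e : (A ⊔ D): entailed.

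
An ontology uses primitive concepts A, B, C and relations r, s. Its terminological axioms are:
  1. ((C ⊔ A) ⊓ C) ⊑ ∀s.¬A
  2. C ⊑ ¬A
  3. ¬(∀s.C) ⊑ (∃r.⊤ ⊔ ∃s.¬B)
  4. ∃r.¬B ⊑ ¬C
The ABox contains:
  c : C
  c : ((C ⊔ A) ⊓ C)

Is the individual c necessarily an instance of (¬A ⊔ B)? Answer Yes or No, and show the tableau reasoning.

Yes

1. c : (¬A ⊔ B)?  L(c) = {C, ((C ⊔ A) ⊓ C)} ∪ {(A ⊓ ¬B)}
   clash {A, ¬A} at c — c ∈ (¬A ⊔ B)
2. Hence c : (¬A ⊔ B): entailed.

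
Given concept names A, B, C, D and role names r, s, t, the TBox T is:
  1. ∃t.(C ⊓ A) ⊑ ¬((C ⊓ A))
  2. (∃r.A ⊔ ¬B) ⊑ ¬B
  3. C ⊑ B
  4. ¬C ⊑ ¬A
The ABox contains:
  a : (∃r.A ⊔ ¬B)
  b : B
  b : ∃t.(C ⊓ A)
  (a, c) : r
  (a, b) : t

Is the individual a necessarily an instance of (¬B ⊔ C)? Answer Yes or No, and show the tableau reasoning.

1. a : (¬B ⊔ C)?  L(a) = {(∃r.A ⊔ ¬B)} ∪ {(B ⊓ ¬C)}
   clash {B, ¬B} at a — a ∈ (¬B ⊔ C)
2. Hence a : (¬B ⊔ C): entailed.

Yes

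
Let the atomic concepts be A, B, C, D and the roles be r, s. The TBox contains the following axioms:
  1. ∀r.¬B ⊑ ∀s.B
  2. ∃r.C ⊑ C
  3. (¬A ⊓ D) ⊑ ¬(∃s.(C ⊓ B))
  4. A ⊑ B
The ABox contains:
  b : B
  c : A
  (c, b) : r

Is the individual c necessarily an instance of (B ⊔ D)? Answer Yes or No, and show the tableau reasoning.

Yes

1. c : (B ⊔ D)?  L(c) = {A} ∪ {(¬B ⊓ ¬D)}
   clash {B, ¬B} at c — c ∈ (B ⊔ D)
2. Hence c : (B ⊔ D): entailed.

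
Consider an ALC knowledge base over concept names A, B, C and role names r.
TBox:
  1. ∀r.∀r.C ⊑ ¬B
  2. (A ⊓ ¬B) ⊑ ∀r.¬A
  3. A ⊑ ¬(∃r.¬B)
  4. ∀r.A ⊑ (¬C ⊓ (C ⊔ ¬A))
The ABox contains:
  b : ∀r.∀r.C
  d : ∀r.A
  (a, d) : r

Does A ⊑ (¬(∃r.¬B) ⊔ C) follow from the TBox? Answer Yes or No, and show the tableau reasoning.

1. A ⊑ (¬(∃r.¬B) ⊔ C)  ⇔  (A ⊓ (∃r.¬B ⊓ ¬C)) unsat w.r.t. T
   all branches close; clash {A, ¬A} at x₀
2. Hence A ⊑ (¬(∃r.¬B) ⊔ C): entailed.

Yes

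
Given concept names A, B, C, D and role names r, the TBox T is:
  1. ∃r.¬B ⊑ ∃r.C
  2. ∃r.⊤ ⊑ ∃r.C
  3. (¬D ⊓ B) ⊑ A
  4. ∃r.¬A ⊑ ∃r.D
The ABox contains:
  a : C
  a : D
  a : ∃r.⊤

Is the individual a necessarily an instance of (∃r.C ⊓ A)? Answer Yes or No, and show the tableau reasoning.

No

1. a : (∃r.C ⊓ A)?  L(a) = {C, D, ∃r.⊤} ∪ {(∀r.¬C ⊔ ¬A)}
   apply at a: ∃r.⊤⊑∃r.C
   open: L(a) ⊇ {C, D, ¬A, ∀r.A, ∀r.B, …} (+ ∃-successors) — a ∉ (∃r.C ⊓ A) possible
2. Hence a : (∃r.C ⊓ A): not entailed.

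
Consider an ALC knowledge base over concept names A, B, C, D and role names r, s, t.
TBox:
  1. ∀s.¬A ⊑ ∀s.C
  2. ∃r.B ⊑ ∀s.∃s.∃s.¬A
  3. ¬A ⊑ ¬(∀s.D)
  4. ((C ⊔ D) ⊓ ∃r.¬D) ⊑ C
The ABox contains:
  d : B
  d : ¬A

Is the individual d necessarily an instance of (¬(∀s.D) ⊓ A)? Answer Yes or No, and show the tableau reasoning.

1. d : (¬(∀s.D) ⊓ A)?  L(d) = {B, ¬A} ∪ {(∀s.D ⊔ ¬A)}
   apply at d: ¬A⊑¬(∀s.D)
   open: L(d) ⊇ {B, ¬A, ¬C, ¬D, ∀r.¬B, …} (+ ∃-successors) — d ∉ (¬(∀s.D) ⊓ A) possible
2. Hence d : (¬(∀s.D) ⊓ A): not entailed.

No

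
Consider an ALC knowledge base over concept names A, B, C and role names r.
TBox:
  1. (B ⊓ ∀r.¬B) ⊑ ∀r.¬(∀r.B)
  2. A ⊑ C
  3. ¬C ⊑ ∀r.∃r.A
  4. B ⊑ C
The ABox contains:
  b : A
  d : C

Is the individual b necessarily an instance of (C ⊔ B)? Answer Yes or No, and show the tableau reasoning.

Yes

1. b : (C ⊔ B)?  L(b) = {A} ∪ {(¬C ⊓ ¬B)}
   clash {C, ¬C} at b — b ∈ (C ⊔ B)
2. Hence b : (C ⊔ B): entailed.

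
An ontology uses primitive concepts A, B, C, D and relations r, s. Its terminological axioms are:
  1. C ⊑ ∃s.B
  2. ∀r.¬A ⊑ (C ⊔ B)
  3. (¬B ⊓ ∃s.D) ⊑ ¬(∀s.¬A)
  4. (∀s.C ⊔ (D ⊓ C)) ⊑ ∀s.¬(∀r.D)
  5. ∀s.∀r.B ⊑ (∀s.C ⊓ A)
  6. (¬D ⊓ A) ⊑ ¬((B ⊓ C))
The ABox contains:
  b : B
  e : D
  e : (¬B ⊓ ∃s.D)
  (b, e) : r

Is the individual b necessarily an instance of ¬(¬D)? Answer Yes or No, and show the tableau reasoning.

No

1. b : ¬(¬D)?  L(b) = {B} ∪ {¬D}
   open: L(b) ⊇ {B, ¬A, ¬C, ¬D, ∃r.A, …} (+ ∃-successors) — b ∉ ¬(¬D) possible
2. Hence b : ¬(¬D): not entailed.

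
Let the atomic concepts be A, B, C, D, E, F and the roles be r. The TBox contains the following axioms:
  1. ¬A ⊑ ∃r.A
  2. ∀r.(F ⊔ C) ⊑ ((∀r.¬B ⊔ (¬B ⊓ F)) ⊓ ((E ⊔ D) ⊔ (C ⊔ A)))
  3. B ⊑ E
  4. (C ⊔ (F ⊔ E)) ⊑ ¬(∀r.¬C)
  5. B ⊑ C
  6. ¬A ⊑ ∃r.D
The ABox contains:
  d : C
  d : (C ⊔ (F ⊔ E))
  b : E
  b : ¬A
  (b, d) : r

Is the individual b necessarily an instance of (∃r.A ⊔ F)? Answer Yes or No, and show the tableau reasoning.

1. b : (∃r.A ⊔ F)?  L(b) = {E, ¬A} ∪ {(∀r.¬A ⊓ ¬F)}
   clash {F, ¬F} at b — b ∈ (∃r.A ⊔ F)
2. Hence b : (∃r.A ⊔ F): entailed.

Yes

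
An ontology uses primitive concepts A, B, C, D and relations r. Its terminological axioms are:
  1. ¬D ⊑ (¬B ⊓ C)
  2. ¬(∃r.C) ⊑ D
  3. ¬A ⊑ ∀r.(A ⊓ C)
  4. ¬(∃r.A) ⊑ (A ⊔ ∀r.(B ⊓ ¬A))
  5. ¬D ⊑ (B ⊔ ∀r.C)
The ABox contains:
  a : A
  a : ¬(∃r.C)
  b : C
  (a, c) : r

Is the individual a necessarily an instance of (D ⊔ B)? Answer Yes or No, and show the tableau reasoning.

1. a : (D ⊔ B)?  L(a) = {A, ¬(∃r.C)} ∪ {(¬D ⊓ ¬B)}
   clash {D, ¬D} at a — a ∈ (D ⊔ B)
2. Hence a : (D ⊔ B): entailed.

Yes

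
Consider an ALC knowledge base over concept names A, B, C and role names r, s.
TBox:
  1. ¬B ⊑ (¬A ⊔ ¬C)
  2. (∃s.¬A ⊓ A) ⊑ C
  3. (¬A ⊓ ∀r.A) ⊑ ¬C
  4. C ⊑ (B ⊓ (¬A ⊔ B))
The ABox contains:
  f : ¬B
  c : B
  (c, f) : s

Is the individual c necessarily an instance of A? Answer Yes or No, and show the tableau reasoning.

No

1. c : A?  L(c) = {B} ∪ {¬A}
   open: L(c) ⊇ {B, ¬A, ¬C, ∃r.¬A} (+ ∃-successors) — c ∉ A possible
2. Hence c : A: not entailed.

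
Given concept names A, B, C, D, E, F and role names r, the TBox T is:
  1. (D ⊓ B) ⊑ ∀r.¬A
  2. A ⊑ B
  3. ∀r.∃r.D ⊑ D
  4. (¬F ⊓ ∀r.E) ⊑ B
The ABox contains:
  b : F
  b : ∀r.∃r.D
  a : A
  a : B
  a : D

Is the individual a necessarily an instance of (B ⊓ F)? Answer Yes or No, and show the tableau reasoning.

1. a : (B ⊓ F)?  L(a) = {A, B, D} ∪ {(¬B ⊔ ¬F)}
   open: L(a) ⊇ {A, B, D, ¬F, ∀r.¬A} — a ∉ (B ⊓ F) possible
2. Hence a : (B ⊓ F): not entailed.

No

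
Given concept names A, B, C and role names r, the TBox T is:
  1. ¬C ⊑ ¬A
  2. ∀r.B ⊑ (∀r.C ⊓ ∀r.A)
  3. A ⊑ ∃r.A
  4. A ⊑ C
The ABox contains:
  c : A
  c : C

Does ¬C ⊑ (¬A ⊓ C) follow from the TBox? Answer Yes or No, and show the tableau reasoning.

No

1. ¬C ⊑ (¬A ⊓ C)  ⇔  (¬C ⊓ (A ⊔ ¬C)) unsat w.r.t. T
   apply at x₀: ¬C⊑¬A
   open: L(x₀) ⊇ {¬A, ¬C, ∃r.¬B} (+ ∃-successors)
2. Hence ¬C ⊑ (¬A ⊓ C): not entailed.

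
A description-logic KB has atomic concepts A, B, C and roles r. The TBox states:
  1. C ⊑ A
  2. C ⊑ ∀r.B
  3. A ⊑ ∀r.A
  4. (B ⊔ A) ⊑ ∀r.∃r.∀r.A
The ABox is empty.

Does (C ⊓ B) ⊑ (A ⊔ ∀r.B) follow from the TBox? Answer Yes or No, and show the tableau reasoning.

1. (C ⊓ B) ⊑ (A ⊔ ∀r.B)  ⇔  ((C ⊓ B) ⊓ (¬A ⊓ ∃r.¬B)) unsat w.r.t. T
   all branches close; clash {A, ¬A} at x₀
2. Hence (C ⊓ B) ⊑ (A ⊔ ∀r.B): entailed.

Yes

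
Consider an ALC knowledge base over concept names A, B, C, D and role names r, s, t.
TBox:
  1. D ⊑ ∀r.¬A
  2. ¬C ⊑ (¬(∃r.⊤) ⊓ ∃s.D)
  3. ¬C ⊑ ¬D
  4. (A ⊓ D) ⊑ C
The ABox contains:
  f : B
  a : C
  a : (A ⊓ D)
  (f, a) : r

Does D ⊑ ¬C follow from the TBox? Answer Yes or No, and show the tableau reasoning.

No

1. D ⊑ ¬C  ⇔  (D ⊓ C) unsat w.r.t. T
   apply at x₀: D⊑∀r.¬A
   open: L(x₀) ⊇ {C, D, ∀r.¬A}
2. Hence D ⊑ ¬C: not entailed.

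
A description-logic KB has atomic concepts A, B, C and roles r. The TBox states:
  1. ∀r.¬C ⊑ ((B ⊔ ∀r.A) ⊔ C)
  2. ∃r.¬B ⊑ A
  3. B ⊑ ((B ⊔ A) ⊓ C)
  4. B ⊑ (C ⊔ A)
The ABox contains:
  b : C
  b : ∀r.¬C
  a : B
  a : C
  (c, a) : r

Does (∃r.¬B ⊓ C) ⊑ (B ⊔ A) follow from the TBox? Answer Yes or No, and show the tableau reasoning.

Yes

1. (∃r.¬B ⊓ C) ⊑ (B ⊔ A)  ⇔  ((∃r.¬B ⊓ C) ⊓ (¬B ⊓ ¬A)) unsat w.r.t. T
   all branches close; clash {A, ¬A} at x₀
2. Hence (∃r.¬B ⊓ C) ⊑ (B ⊔ A): entailed.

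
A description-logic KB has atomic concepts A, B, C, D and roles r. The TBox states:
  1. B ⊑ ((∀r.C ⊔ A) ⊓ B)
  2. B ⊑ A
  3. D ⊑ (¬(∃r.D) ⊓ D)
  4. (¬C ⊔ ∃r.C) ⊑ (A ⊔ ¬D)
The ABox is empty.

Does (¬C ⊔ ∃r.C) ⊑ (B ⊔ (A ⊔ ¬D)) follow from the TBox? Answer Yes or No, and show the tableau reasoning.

1. (¬C ⊔ ∃r.C) ⊑ (B ⊔ (A ⊔ ¬D))  ⇔  ((¬C ⊔ ∃r.C) ⊓ (¬B ⊓ (¬A ⊓ D))) unsat w.r.t. T
   all branches close; clash {D, ¬D} at x₀
2. Hence (¬C ⊔ ∃r.C) ⊑ (B ⊔ (A ⊔ ¬D)): entailed.

Yes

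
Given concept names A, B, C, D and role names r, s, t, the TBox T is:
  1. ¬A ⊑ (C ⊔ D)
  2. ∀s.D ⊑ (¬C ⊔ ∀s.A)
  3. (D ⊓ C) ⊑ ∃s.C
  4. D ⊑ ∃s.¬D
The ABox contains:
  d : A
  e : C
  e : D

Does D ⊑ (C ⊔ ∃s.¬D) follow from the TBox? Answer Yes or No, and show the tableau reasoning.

Yes

1. D ⊑ (C ⊔ ∃s.¬D)  ⇔  (D ⊓ (¬C ⊓ ∀s.D)) unsat w.r.t. T
   all branches close; clash {D, ¬D} at an ∃-successor
2. Hence D ⊑ (C ⊔ ∃s.¬D): entailed.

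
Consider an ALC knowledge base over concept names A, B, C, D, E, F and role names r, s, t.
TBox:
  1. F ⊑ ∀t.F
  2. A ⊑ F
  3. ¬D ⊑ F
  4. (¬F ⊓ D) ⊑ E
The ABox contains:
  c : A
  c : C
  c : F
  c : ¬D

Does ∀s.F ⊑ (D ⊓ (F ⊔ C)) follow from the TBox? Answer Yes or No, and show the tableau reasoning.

1. ∀s.F ⊑ (D ⊓ (F ⊔ C))  ⇔  (∀s.F ⊓ (¬D ⊔ (¬F ⊓ ¬C))) unsat w.r.t. T
   open: L(x₀) ⊇ {D, E, ¬A, ¬C, ¬F, …}
2. Hence ∀s.F ⊑ (D ⊓ (F ⊔ C)): not entailed.

No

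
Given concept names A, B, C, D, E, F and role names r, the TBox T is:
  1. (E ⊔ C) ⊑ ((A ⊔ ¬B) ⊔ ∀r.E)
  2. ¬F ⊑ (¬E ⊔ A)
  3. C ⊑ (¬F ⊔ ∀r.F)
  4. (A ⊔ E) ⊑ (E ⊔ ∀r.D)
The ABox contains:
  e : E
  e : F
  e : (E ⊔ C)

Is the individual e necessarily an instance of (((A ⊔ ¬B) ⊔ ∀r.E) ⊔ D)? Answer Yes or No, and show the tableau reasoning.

1. e : (((A ⊔ ¬B) ⊔ ∀r.E) ⊔ D)?  L(e) = {E, F, (E ⊔ C)} ∪ {(((¬A ⊓ B) ⊓ ∃r.¬E) ⊓ ¬D)}
   clash {E, ¬E} at an ∃-successor — e ∈ (((A ⊔ ¬B) ⊔ ∀r.E) ⊔ D)
2. Hence e : (((A ⊔ ¬B) ⊔ ∀r.E) ⊔ D): entailed.

Yes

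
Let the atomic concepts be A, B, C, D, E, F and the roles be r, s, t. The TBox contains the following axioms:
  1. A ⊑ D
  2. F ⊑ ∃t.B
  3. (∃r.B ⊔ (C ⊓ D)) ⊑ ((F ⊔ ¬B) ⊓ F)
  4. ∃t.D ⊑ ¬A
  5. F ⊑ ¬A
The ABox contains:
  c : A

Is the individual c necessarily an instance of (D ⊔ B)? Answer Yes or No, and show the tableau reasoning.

Yes

1. c : (D ⊔ B)?  L(c) = {A} ∪ {(¬D ⊓ ¬B)}
   clash {D, ¬D} at c — c ∈ (D ⊔ B)
2. Hence c : (D ⊔ B): entailed.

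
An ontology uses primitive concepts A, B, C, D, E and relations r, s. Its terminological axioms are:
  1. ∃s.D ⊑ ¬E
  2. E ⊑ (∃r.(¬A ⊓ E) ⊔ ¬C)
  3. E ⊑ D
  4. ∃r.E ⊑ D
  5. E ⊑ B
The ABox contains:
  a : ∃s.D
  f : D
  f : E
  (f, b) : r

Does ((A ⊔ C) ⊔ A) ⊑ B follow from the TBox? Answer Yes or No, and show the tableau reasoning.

No

1. ((A ⊔ C) ⊔ A) ⊑ B  ⇔  (((A ⊔ C) ⊔ A) ⊓ ¬B) unsat w.r.t. T
   open: L(x₀) ⊇ {A, ¬B, ¬E, ∀r.¬E}
2. Hence ((A ⊔ C) ⊔ A) ⊑ B: not entailed.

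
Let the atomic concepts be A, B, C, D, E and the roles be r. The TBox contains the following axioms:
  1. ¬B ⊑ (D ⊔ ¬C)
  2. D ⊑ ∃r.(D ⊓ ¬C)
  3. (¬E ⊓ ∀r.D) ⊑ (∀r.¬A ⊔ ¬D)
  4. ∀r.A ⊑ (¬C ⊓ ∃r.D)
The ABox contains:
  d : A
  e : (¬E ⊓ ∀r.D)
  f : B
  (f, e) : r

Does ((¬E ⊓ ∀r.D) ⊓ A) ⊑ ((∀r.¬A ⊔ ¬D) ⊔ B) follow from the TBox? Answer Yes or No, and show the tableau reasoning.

1. ((¬E ⊓ ∀r.D) ⊓ A) ⊑ ((∀r.¬A ⊔ ¬D) ⊔ B)  ⇔  (((¬E ⊓ ∀r.D) ⊓ A) ⊓ ((∃r.A ⊓ D) ⊓ ¬B)) unsat w.r.t. T
   all branches close; clash {D, ¬D} at x₀
2. Hence ((¬E ⊓ ∀r.D) ⊓ A) ⊑ ((∀r.¬A ⊔ ¬D) ⊔ B): entailed.

Yes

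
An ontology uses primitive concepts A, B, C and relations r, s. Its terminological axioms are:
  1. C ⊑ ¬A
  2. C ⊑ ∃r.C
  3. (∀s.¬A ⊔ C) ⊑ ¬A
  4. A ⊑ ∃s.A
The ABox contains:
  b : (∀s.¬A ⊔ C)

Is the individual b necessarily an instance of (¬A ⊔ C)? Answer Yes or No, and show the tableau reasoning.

1. b : (¬A ⊔ C)?  L(b) = {(∀s.¬A ⊔ C)} ∪ {(A ⊓ ¬C)}
   clash {A, ¬A} at b — b ∈ (¬A ⊔ C)
2. Hence b : (¬A ⊔ C): entailed.

Yes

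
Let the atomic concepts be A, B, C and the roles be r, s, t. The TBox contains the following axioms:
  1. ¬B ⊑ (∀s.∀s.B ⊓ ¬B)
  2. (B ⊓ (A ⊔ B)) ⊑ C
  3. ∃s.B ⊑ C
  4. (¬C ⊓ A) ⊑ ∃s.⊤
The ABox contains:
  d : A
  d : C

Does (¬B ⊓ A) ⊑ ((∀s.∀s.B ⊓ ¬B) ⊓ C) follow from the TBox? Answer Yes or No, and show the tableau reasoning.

1. (¬B ⊓ A) ⊑ ((∀s.∀s.B ⊓ ¬B) ⊓ C)  ⇔  ((¬B ⊓ A) ⊓ ((∃s.∃s.¬B ⊔ B) ⊔ ¬C)) unsat w.r.t. T
   apply at x₀: ¬B⊑(∀s.∀s.B ⊓ ¬B)
   open: L(x₀) ⊇ {A, ¬B, ¬C, ∀s.¬B, ∀s.∀s.B, …} (+ ∃-successors)
2. Hence (¬B ⊓ A) ⊑ ((∀s.∀s.B ⊓ ¬B) ⊓ C): not entailed.

No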